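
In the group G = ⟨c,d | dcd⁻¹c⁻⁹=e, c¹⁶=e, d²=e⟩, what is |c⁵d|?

Compute successive powers until reaching e:
  (c⁵d)¹ = c⁵d, (c⁵d)² = c², (c⁵d)³ = c⁷d, (c⁵d)⁴ = c⁴, (c⁵d)⁵ = c⁹d, (c⁵d)⁶ = c⁶, (c⁵d)⁷ = c¹¹d, (c⁵d)⁸ = c⁸, (c⁵d)⁹ = c¹³d, (c⁵d)¹⁰ = c¹⁰, (c⁵d)¹¹ = c¹⁵d, (c⁵d)¹² = c¹², (c⁵d)¹³ = cd, (c⁵d)¹⁴ = c¹⁴, (c⁵d)¹⁵ = c³d, (c⁵d)¹⁶ = e.
The smallest positive k with (c⁵d)ᵏ = e is 16.

Answer: 16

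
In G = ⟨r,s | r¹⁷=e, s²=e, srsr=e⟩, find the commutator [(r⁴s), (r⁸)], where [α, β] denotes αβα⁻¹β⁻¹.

[(r⁴s), (r⁸)] = (r⁴s)·(r⁸)·(r⁴s)⁻¹·(r⁸)⁻¹.
  (r⁴s) · (r⁸) = r¹³s
  (r¹³s) · (r⁴s) = r⁹
  (r⁹) · (r⁹) = r

Answer: r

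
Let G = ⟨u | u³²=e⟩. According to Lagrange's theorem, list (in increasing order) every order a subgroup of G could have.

|G| = 32 = 2⁵. By Lagrange's theorem the order of any subgroup divides 32; the divisors of 32 are 1, 2, 4, 8, 16, 32.

Answer: 1, 2, 4, 8, 16, 32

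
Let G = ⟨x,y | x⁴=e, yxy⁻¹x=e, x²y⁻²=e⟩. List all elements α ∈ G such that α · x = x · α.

⟨x⟩ ⊆ C_G(x) since powers of x commute with x; so |C_G(x)| ≥ |⟨x⟩| = 4.
By orbit–stabilizer, |C_G(x)| = |G| / |conj. class of x| = 8 / 2 = 4.
The 4 elements commuting with x are {e, x, x², x³}.

Answer: {e, x, x², x³}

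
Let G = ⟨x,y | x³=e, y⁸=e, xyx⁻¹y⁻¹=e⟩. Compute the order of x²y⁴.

Compute successive powers until reaching e:
  (x²y⁴)¹ = x²y⁴, (x²y⁴)² = x, (x²y⁴)³ = y⁴, (x²y⁴)⁴ = x², (x²y⁴)⁵ = xy⁴, (x²y⁴)⁶ = e.
The smallest positive k with (x²y⁴)ᵏ = e is 6.

Answer: 6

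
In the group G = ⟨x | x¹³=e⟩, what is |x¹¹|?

Compute successive powers until reaching e:
  (x¹¹)¹ = x¹¹, (x¹¹)² = x⁹, (x¹¹)³ = x⁷, (x¹¹)⁴ = x⁵, (x¹¹)⁵ = x³, (x¹¹)⁶ = x, (x¹¹)⁷ = x¹², (x¹¹)⁸ = x¹⁰, (x¹¹)⁹ = x⁸, (x¹¹)¹⁰ = x⁶, (x¹¹)¹¹ = x⁴, (x¹¹)¹² = x², (x¹¹)¹³ = e.
The smallest positive k with (x¹¹)ᵏ = e is 13.

Answer: 13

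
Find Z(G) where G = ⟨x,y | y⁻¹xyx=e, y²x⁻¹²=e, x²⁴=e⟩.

An element z ∈ Z(G) iff z commutes with every generator.
For example x¹² is central: (x¹²)·x = x¹³ = x·(x¹²); (x¹²)·y = y⁻¹ = y·(x¹²).
Whereas x ∉ Z(G) since x·y = xy ≠ x¹¹y⁻¹ = y·x.
Checking each of the 48 elements this way gives Z(G) = {e, x¹²}, of order 2.

Answer: {e, x¹²}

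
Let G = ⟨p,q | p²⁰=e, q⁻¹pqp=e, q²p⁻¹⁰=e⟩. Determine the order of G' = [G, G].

G' = [G, G] is generated by all commutators. The generator-pair commutators are: [p, q] = p².
The subgroup they normally generate is {e, p², p⁴, p⁶, p⁸, p¹⁰, p¹², p¹⁴, p¹⁶, p¹⁸}, of order 10.
Check: |G/G'| = 40/10 = 4 is the order of the abelianisation.

Answer: 10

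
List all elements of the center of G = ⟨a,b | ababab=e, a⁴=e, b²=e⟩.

An element z ∈ Z(G) iff z commutes with every generator.
For example e is central: e·a = a = a·e; e·b = b = b·e.
Whereas a ∉ Z(G) since a·b = ab ≠ ba = b·a.
Checking each of the 24 elements this way gives Z(G) = {e}, of order 1.

Answer: {e}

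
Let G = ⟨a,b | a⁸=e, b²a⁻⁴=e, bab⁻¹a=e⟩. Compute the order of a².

Compute successive powers until reaching e:
  (a²)¹ = a², (a²)² = a⁴, (a²)³ = a⁶, (a²)⁴ = e.
The smallest positive k with (a²)ᵏ = e is 4.

Answer: 4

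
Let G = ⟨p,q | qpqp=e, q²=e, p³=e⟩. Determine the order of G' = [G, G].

G' = [G, G] is generated by all commutators. The generator-pair commutators are: [p, q] = p².
The subgroup they normally generate is {e, p, p²}, of order 3.
Check: |G/G'| = 6/3 = 2 is the order of the abelianisation.

Answer: 3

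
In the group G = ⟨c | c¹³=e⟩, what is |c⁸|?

Compute successive powers until reaching e:
  (c⁸)¹ = c⁸, (c⁸)² = c³, (c⁸)³ = c¹¹, (c⁸)⁴ = c⁶, (c⁸)⁵ = c, (c⁸)⁶ = c⁹, (c⁸)⁷ = c⁴, (c⁸)⁸ = c¹², (c⁸)⁹ = c⁷, (c⁸)¹⁰ = c², (c⁸)¹¹ = c¹⁰, (c⁸)¹² = c⁵, (c⁸)¹³ = e.
The smallest positive k with (c⁸)ᵏ = e is 13.

Answer: 13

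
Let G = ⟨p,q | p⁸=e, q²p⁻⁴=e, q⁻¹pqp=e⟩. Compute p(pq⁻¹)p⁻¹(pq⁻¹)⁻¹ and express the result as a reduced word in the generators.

[p, (pq⁻¹)] = p·(pq⁻¹)·p⁻¹·(pq⁻¹)⁻¹.
  p · (pq⁻¹) = p²q⁻¹
  (p²q⁻¹) · (p⁷) = p³q⁻¹
  (p³q⁻¹) · (pq) = p²

Answer: p²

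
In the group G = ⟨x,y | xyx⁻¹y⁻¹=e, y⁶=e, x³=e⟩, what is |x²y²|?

Compute successive powers until reaching e:
  (x²y²)¹ = x²y², (x²y²)² = xy⁴, (x²y²)³ = e.
The smallest positive k with (x²y²)ᵏ = e is 3.

Answer: 3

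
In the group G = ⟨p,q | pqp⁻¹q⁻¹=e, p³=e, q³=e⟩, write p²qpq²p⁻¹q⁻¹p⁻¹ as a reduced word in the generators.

Multiply left to right, reducing at each step:
  (p²) · q = p²q
  (p²q) · p = q
  q · q² = e
  e · p⁻¹ = p²
  (p²) · q⁻¹ = p²q²
  (p²q²) · p⁻¹ = pq²

Answer: pq²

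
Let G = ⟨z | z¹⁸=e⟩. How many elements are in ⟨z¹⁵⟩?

|⟨z¹⁵⟩| equals the order of z¹⁵. Compute successive powers until reaching e:
  (z¹⁵)¹ = z¹⁵, (z¹⁵)² = z¹², (z¹⁵)³ = z⁹, (z¹⁵)⁴ = z⁶, (z¹⁵)⁵ = z³, (z¹⁵)⁶ = e.
The smallest positive k with (z¹⁵)ᵏ = e is 6, so |⟨z¹⁵⟩| = 6.

Answer: 6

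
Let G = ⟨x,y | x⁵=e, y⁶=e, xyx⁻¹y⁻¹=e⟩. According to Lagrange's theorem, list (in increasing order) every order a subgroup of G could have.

|G| = 30 = 2 · 3 · 5. By Lagrange's theorem the order of any subgroup divides 30; the divisors of 30 are 1, 2, 3, 5, 6, 10, 15, 30.

Answer: 1, 2, 3, 5, 6, 10, 15, 30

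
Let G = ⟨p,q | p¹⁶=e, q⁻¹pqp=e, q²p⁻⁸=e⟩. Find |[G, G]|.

G' = [G, G] is generated by all commutators. The generator-pair commutators are: [p, q] = p².
The subgroup they normally generate is {e, p², p⁴, p⁶, p⁸, p¹⁰, p¹², p¹⁴}, of order 8.
Check: |G/G'| = 32/8 = 4 is the order of the abelianisation.

Answer: 8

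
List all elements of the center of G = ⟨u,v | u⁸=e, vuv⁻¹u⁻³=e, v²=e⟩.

An element z ∈ Z(G) iff z commutes with every generator.
For example u⁴ is central: (u⁴)·u = u⁵ = u·(u⁴); (u⁴)·v = u⁴v = v·(u⁴).
Whereas u ∉ Z(G) since u·v = uv ≠ u³v = v·u.
Checking each of the 16 elements this way gives Z(G) = {e, u⁴}, of order 2.

Answer: {e, u⁴}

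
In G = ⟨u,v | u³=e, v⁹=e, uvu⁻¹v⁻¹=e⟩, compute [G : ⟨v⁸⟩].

First find ord(v⁸) by computing successive powers:
  (v⁸)¹ = v⁸, (v⁸)² = v⁷, (v⁸)³ = v⁶, (v⁸)⁴ = v⁵, (v⁸)⁵ = v⁴, (v⁸)⁶ = v³, (v⁸)⁷ = v², (v⁸)⁸ = v, (v⁸)⁹ = e.
So |⟨v⁸⟩| = ord(v⁸) = 9. With |G| = 27, by Lagrange [G : ⟨v⁸⟩] = 27/9 = 3.

Answer: 3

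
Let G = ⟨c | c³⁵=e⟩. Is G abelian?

G has a single generator, so G is cyclic and hence abelian.

Answer: Yes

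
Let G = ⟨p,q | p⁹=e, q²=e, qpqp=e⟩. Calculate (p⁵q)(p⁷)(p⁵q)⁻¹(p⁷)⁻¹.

[(p⁵q), (p⁷)] = (p⁵q)·(p⁷)·(p⁵q)⁻¹·(p⁷)⁻¹.
  (p⁵q) · (p⁷) = p⁷q
  (p⁷q) · (p⁵q) = p²
  (p²) · (p²) = p⁴

Answer: p⁴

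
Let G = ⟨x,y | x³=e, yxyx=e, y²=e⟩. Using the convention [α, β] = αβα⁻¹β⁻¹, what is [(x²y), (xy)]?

[(x²y), (xy)] = (x²y)·(xy)·(x²y)⁻¹·(xy)⁻¹.
  (x²y) · (xy) = x
  x · (x²y) = y
  y · (xy) = x²

Answer: x²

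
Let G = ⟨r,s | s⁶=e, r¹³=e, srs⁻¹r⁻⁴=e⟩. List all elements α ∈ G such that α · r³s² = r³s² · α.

⟨r³s²⟩ ⊆ C_G(r³s²) since powers of r³s² commute with r³s²; so |C_G(r³s²)| ≥ |⟨r³s²⟩| = 3.
By orbit–stabilizer, |C_G(r³s²)| = |G| / |conj. class of r³s²| = 78 / 13 = 6.
The 6 elements commuting with r³s² are {e, r³s², r⁷s⁵, r¹¹s, r¹⁰s³, r¹²s⁴}.

Answer: {e, r³s², r⁷s⁵, r¹¹s, r¹⁰s³, r¹²s⁴}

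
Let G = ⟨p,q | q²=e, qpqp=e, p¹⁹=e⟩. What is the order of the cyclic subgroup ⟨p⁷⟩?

|⟨p⁷⟩| equals the order of p⁷. Compute successive powers until reaching e:
  (p⁷)¹ = p⁷, (p⁷)² = p¹⁴, (p⁷)³ = p², (p⁷)⁴ = p⁹, (p⁷)⁵ = p¹⁶, (p⁷)⁶ = p⁴, (p⁷)⁷ = p¹¹, (p⁷)⁸ = p¹⁸, (p⁷)⁹ = p⁶, (p⁷)¹⁰ = p¹³, (p⁷)¹¹ = p, (p⁷)¹² = p⁸, (p⁷)¹³ = p¹⁵, (p⁷)¹⁴ = p³, (p⁷)¹⁵ = p¹⁰, (p⁷)¹⁶ = p¹⁷, (p⁷)¹⁷ = p⁵, (p⁷)¹⁸ = p¹², (p⁷)¹⁹ = e.
The smallest positive k with (p⁷)ᵏ = e is 19, so |⟨p⁷⟩| = 19.

Answer: 19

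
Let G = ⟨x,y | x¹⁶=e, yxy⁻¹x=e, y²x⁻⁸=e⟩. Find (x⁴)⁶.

Compute successive powers of (x⁴), reducing at each step:
  (x⁴)²: (x⁴) · x⁴ = x⁸
  (x⁴)³: (x⁸) · x⁴ = x¹²
  (x⁴)⁴: (x¹²) · x⁴ = e
  (x⁴)⁵: e · x⁴ = x⁴
  (x⁴)⁶: (x⁴) · x⁴ = x⁸

Answer: x⁸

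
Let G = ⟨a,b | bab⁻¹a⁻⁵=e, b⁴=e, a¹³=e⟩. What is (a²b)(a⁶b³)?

Compute (a²b) · (a⁶b³) by multiplying left to right and reducing via the relations at each step:
  (a²b) · a⁶ = a⁶b
  (a⁶b) · b³ = a⁶

Answer: a⁶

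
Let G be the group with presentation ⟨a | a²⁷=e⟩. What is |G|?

G is generated by a single element, so G is cyclic. The relator gives a²⁷ = e and no smaller power is forced to be e, so the 27 powers {a, e, a², a³, a⁴, a⁵, a⁶, a⁷, a⁸, a⁹, a²², a²³, a²¹, a²⁰, a²⁴, a²⁵, a²⁶, a¹², a¹³, a¹¹, a¹⁰, a¹⁴, a¹⁵, a¹⁶, a¹⁷, a¹⁸, a¹⁹} are distinct. Hence |G| = 27.

Answer: 27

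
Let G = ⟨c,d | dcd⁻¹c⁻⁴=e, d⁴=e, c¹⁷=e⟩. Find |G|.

Enumerate words in the generators, reducing via the relations: the distinct elements are
  {c, d, e, cd, c², c³, c⁴, c⁵, c⁶, c⁷, c⁸, c⁹, d², d³, cd², cd³, c²d, c³d, c¹², c¹³, c¹¹, c¹⁰, c¹⁴, c¹⁵, c¹⁶, c⁴d, c⁵d, c⁶d, c⁷d, c⁸d, c⁹d, c²d², c²d³, c³d², c³d³, c¹²d, c¹³d, c¹¹d, c¹⁰d, c¹⁴d, c¹⁵d, c¹⁶d, c⁴d², c⁴d³, c⁵d², c⁵d³, c⁶d², c⁶d³, c⁷d², c⁷d³, c⁸d², c⁸d³, c⁹d², c⁹d³, c¹²d², c¹²d³, c¹³d², c¹³d³, c¹¹d², c¹¹d³, c¹⁰d², c¹⁰d³, c¹⁴d², c¹⁴d³, c¹⁵d², c¹⁵d³, c¹⁶d², c¹⁶d³}.
No further products give new elements, so |G| = 68.

Answer: 68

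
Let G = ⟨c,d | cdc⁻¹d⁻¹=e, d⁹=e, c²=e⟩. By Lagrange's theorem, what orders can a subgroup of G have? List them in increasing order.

|G| = 18 = 2 · 3². By Lagrange's theorem the order of any subgroup divides 18; the divisors of 18 are 1, 2, 3, 6, 9, 18.

Answer: 1, 2, 3, 6, 9, 18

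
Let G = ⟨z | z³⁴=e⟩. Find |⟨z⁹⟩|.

|⟨z⁹⟩| equals the order of z⁹. Compute successive powers until reaching e:
  (z⁹)¹ = z⁹, (z⁹)² = z¹⁸, (z⁹)³ = z²⁷, (z⁹)⁴ = z², (z⁹)⁵ = z¹¹, (z⁹)⁶ = z²⁰, (z⁹)⁷ = z²⁹, (z⁹)⁸ = z⁴, (z⁹)⁹ = z¹³, (z⁹)¹⁰ = z²², (z⁹)¹¹ = z³¹, (z⁹)¹² = z⁶, (z⁹)¹³ = z¹⁵, (z⁹)¹⁴ = z²⁴, (z⁹)¹⁵ = z³³, (z⁹)¹⁶ = z⁸, (z⁹)¹⁷ = z¹⁷, (z⁹)¹⁸ = z²⁶, (z⁹)¹⁹ = z, (z⁹)²⁰ = z¹⁰, (z⁹)²¹ = z¹⁹, (z⁹)²² = z²⁸, (z⁹)²³ = z³, (z⁹)²⁴ = z¹², (z⁹)²⁵ = z²¹, (z⁹)²⁶ = z³⁰, (z⁹)²⁷ = z⁵, (z⁹)²⁸ = z¹⁴, (z⁹)²⁹ = z²³, (z⁹)³⁰ = z³², (z⁹)³¹ = z⁷, (z⁹)³² = z¹⁶, (z⁹)³³ = z²⁵, (z⁹)³⁴ = e.
The smallest positive k with (z⁹)ᵏ = e is 34, so |⟨z⁹⟩| = 34.

Answer: 34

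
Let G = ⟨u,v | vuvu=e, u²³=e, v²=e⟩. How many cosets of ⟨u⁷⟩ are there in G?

First find ord(u⁷) by computing successive powers:
  (u⁷)¹ = u⁷, (u⁷)² = u¹⁴, (u⁷)³ = u²¹, (u⁷)⁴ = u⁵, (u⁷)⁵ = u¹², (u⁷)⁶ = u¹⁹, (u⁷)⁷ = u³, (u⁷)⁸ = u¹⁰, (u⁷)⁹ = u¹⁷, (u⁷)¹⁰ = u, (u⁷)¹¹ = u⁸, (u⁷)¹² = u¹⁵, (u⁷)¹³ = u²², (u⁷)¹⁴ = u⁶, (u⁷)¹⁵ = u¹³, (u⁷)¹⁶ = u²⁰, (u⁷)¹⁷ = u⁴, (u⁷)¹⁸ = u¹¹, (u⁷)¹⁹ = u¹⁸, (u⁷)²⁰ = u², (u⁷)²¹ = u⁹, (u⁷)²² = u¹⁶, (u⁷)²³ = e.
So |⟨u⁷⟩| = ord(u⁷) = 23. With |G| = 46, by Lagrange [G : ⟨u⁷⟩] = 46/23 = 2.

Answer: 2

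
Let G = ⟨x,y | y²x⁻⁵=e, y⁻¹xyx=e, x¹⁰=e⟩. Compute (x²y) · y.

Compute (x²y) · y by multiplying left to right and reducing via the relations at each step:
  (x²y) · y = x⁷

Answer: x⁷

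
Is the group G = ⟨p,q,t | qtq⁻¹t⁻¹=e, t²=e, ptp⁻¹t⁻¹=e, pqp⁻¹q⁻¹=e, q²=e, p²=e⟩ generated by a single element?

|G| = 8, but the maximum element order in G is 2 < 8. No single element generates all of G, so G is not cyclic.

Answer: No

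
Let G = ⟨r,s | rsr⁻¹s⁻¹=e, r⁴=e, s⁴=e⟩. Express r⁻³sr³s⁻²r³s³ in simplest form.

Multiply left to right, reducing at each step:
  r · s = rs
  (rs) · r³ = s
  s · s⁻² = s³
  (s³) · r³ = r³s³
  (r³s³) · s³ = r³s²

Answer: r³s²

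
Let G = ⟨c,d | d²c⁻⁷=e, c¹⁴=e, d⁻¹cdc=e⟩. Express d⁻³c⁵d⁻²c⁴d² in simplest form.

Multiply left to right, reducing at each step:
  d · c⁵ = c²d⁻¹
  (c²d⁻¹) · d⁻² = c²d
  (c²d) · c⁴ = c⁵d⁻¹
  (c⁵d⁻¹) · d² = c⁵d

Answer: c⁵d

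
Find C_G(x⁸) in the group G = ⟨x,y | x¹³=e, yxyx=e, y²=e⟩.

⟨x⁸⟩ ⊆ C_G(x⁸) since powers of x⁸ commute with x⁸; so |C_G(x⁸)| ≥ |⟨x⁸⟩| = 13.
By orbit–stabilizer, |C_G(x⁸)| = |G| / |conj. class of x⁸| = 26 / 2 = 13.
The 13 elements commuting with x⁸ are {e, x, x², x³, x⁴, x⁵, x⁶, x⁷, x⁸, x⁹, x¹⁰, x¹¹, x¹²}.

Answer: {e, x, x², x³, x⁴, x⁵, x⁶, x⁷, x⁸, x⁹, x¹⁰, x¹¹, x¹²}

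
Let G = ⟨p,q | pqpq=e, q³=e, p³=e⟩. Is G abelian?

p·q = pq but q·p = p²q², so p·q ≠ q·p and G is not abelian.

Answer: No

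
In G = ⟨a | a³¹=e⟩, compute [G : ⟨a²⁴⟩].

First find ord(a²⁴) by computing successive powers:
  (a²⁴)¹ = a²⁴, (a²⁴)² = a¹⁷, (a²⁴)³ = a¹⁰, (a²⁴)⁴ = a³, (a²⁴)⁵ = a²⁷, (a²⁴)⁶ = a²⁰, (a²⁴)⁷ = a¹³, (a²⁴)⁸ = a⁶, (a²⁴)⁹ = a³⁰, (a²⁴)¹⁰ = a²³, (a²⁴)¹¹ = a¹⁶, (a²⁴)¹² = a⁹, (a²⁴)¹³ = a², (a²⁴)¹⁴ = a²⁶, (a²⁴)¹⁵ = a¹⁹, (a²⁴)¹⁶ = a¹², (a²⁴)¹⁷ = a⁵, (a²⁴)¹⁸ = a²⁹, (a²⁴)¹⁹ = a²², (a²⁴)²⁰ = a¹⁵, (a²⁴)²¹ = a⁸, (a²⁴)²² = a, (a²⁴)²³ = a²⁵, (a²⁴)²⁴ = a¹⁸, (a²⁴)²⁵ = a¹¹, (a²⁴)²⁶ = a⁴, (a²⁴)²⁷ = a²⁸, (a²⁴)²⁸ = a²¹, (a²⁴)²⁹ = a¹⁴, (a²⁴)³⁰ = a⁷, (a²⁴)³¹ = e.
So |⟨a²⁴⟩| = ord(a²⁴) = 31. With |G| = 31, by Lagrange [G : ⟨a²⁴⟩] = 31/31 = 1.

Answer: 1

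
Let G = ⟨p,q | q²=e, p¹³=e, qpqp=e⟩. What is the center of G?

An element z ∈ Z(G) iff z commutes with every generator.
For example e is central: e·p = p = p·e; e·q = q = q·e.
Whereas p ∉ Z(G) since p·q = pq ≠ p¹²q = q·p.
Checking each of the 26 elements this way gives Z(G) = {e}, of order 1.

Answer: {e}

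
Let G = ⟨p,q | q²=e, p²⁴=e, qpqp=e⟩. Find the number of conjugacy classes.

The conjugacy classes (representative and size) are:
  [e] (size 1), [p²³] (size 2), [p²] (size 2), [p³] (size 2), [p²⁰] (size 2), [p¹⁹] (size 2), [p⁶] (size 2), [p⁷] (size 2), [p⁸] (size 2), [p⁹] (size 2), [p¹⁴] (size 2), [p¹¹] (size 2), [p¹²] (size 1), [p⁴q] (size 12), [p⁵q] (size 12).
Class equation: 1 + 2 + 2 + 2 + 2 + 2 + 2 + 2 + 2 + 2 + 2 + 2 + 1 + 12 + 12 = 48 = |G|. So G has 15 conjugacy classes.

Answer: 15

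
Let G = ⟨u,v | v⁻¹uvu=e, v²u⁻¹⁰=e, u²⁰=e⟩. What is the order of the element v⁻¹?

Compute successive powers until reaching e:
  (v⁻¹)¹ = v⁻¹, (v⁻¹)² = u¹⁰, (v⁻¹)³ = v, (v⁻¹)⁴ = e.
The smallest positive k with (v⁻¹)ᵏ = e is 4.

Answer: 4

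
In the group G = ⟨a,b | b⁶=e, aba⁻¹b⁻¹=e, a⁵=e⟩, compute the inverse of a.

The order of a is 5 (smallest k with aᵏ = e), so a⁻¹ = a⁴ = a⁴.
Check: a · (a⁴) → a · a⁴ = e, giving e as required.

Answer: a⁴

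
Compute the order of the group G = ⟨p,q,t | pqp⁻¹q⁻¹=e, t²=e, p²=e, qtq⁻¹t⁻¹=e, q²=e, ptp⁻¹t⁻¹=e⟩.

Enumerate words in the generators, reducing via the relations: the distinct elements are
  {e, p, q, t, pq, pt, qt, pqt}.
No further products give new elements, so |G| = 8.

Answer: 8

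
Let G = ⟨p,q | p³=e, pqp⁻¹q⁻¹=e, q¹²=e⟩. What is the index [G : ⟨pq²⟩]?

First find ord(pq²) by computing successive powers:
  (pq²)¹ = pq², (pq²)² = p²q⁴, (pq²)³ = q⁶, (pq²)⁴ = pq⁸, (pq²)⁵ = p²q¹⁰, (pq²)⁶ = e.
So |⟨pq²⟩| = ord(pq²) = 6. With |G| = 36, by Lagrange [G : ⟨pq²⟩] = 36/6 = 6.

Answer: 6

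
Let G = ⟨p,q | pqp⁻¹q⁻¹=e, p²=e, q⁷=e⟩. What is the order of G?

Enumerate words in the generators, reducing via the relations: the distinct elements are
  {e, p, q, pq, q², q³, q⁴, q⁵, q⁶, pq², pq³, pq⁴, pq⁵, pq⁶}.
No further products give new elements, so |G| = 14.

Answer: 14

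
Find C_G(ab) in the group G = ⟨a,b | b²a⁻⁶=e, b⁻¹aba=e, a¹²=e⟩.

⟨ab⟩ ⊆ C_G(ab) since powers of ab commute with ab; so |C_G(ab)| ≥ |⟨ab⟩| = 4.
By orbit–stabilizer, |C_G(ab)| = |G| / |conj. class of ab| = 24 / 6 = 4.
The 4 elements commuting with ab are {e, a⁶, ab, ab⁻¹}.

Answer: {e, a⁶, ab, ab⁻¹}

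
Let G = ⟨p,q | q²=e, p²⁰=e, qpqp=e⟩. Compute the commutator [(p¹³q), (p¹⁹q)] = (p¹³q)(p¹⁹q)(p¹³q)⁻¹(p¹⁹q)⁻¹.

[(p¹³q), (p¹⁹q)] = (p¹³q)·(p¹⁹q)·(p¹³q)⁻¹·(p¹⁹q)⁻¹.
  (p¹³q) · (p¹⁹q) = p¹⁴
  (p¹⁴) · (p¹³q) = p⁷q
  (p⁷q) · (p¹⁹q) = p⁸

Answer: p⁸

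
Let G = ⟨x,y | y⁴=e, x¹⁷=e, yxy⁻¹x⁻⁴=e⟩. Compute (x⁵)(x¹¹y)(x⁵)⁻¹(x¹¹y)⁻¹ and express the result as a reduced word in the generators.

[(x⁵), (x¹¹y)] = (x⁵)·(x¹¹y)·(x⁵)⁻¹·(x¹¹y)⁻¹.
  (x⁵) · (x¹¹y) = x¹⁶y
  (x¹⁶y) · (x¹²) = x¹³y
  (x¹³y) · (x¹⁰y³) = x²

Answer: x²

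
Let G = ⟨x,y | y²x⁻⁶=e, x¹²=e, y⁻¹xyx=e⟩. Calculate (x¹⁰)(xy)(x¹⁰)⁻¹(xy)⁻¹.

[(x¹⁰), (xy)] = (x¹⁰)·(xy)·(x¹⁰)⁻¹·(xy)⁻¹.
  (x¹⁰) · (xy) = x⁵y⁻¹
  (x⁵y⁻¹) · (x²) = x³y⁻¹
  (x³y⁻¹) · (xy⁻¹) = x⁸

Answer: x⁸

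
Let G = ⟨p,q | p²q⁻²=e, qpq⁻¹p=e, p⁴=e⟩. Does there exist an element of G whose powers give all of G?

Every cyclic group is abelian. But p·q = pq while q·p = pq⁻¹, so p·q ≠ q·p and G is not abelian. Hence G is not cyclic.

Answer: No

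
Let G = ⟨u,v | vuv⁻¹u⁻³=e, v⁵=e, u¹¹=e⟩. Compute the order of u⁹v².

Compute successive powers until reaching e:
  (u⁹v²)¹ = u⁹v², (u⁹v²)² = u²v⁴, (u⁹v²)³ = u⁵v, (u⁹v²)⁴ = u¹⁰v³, (u⁹v²)⁵ = e.
The smallest positive k with (u⁹v²)ᵏ = e is 5.

Answer: 5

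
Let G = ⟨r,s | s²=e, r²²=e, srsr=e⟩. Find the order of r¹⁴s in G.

Compute successive powers until reaching e:
  (r¹⁴s)¹ = r¹⁴s, (r¹⁴s)² = e.
The smallest positive k with (r¹⁴s)ᵏ = e is 2.

Answer: 2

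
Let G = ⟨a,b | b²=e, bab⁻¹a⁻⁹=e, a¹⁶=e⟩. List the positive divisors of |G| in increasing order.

|G| = 32 = 2⁵. By Lagrange's theorem the order of any subgroup divides 32; the divisors of 32 are 1, 2, 4, 8, 16, 32.

Answer: 1, 2, 4, 8, 16, 32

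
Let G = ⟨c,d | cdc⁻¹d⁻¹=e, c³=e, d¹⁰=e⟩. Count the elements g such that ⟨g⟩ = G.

G is cyclic of order 30. An element generates G iff its order is 30, and a cyclic group of order 30 has exactly φ(30) = 8 such elements.

Answer: 8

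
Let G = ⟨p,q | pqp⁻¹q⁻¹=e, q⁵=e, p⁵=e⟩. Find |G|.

Enumerate words in the generators, reducing via the relations: the distinct elements are
  {e, p, q, pq, p², p³, p⁴, q², q³, q⁴, pq², pq³, pq⁴, p²q, p³q, p⁴q, p²q², p²q³, p²q⁴, p³q², p³q³, p³q⁴, p⁴q², p⁴q³, p⁴q⁴}.
No further products give new elements, so |G| = 25.

Answer: 25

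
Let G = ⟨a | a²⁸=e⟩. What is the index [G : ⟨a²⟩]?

First find ord(a²) by computing successive powers:
  (a²)¹ = a², (a²)² = a⁴, (a²)³ = a⁶, (a²)⁴ = a⁸, (a²)⁵ = a¹⁰, (a²)⁶ = a¹², (a²)⁷ = a¹⁴, (a²)⁸ = a¹⁶, (a²)⁹ = a¹⁸, (a²)¹⁰ = a²⁰, (a²)¹¹ = a²², (a²)¹² = a²⁴, (a²)¹³ = a²⁶, (a²)¹⁴ = e.
So |⟨a²⟩| = ord(a²) = 14. With |G| = 28, by Lagrange [G : ⟨a²⟩] = 28/14 = 2.

Answer: 2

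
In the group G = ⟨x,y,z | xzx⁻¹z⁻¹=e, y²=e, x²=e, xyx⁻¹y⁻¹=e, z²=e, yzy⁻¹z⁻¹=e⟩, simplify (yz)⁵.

Compute successive powers of (yz), reducing at each step:
  (yz)²: (yz) · y = z;   z · z = e
  (yz)³: e · y = y;   y · z = yz
  (yz)⁴: (yz) · y = z;   z · z = e
  (yz)⁵: e · y = y;   y · z = yz

Answer: yz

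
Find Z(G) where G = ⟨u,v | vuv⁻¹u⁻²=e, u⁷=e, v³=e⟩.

An element z ∈ Z(G) iff z commutes with every generator.
For example e is central: e·u = u = u·e; e·v = v = v·e.
Whereas u ∉ Z(G) since u·v = uv ≠ u²v = v·u.
Checking each of the 21 elements this way gives Z(G) = {e}, of order 1.

Answer: {e}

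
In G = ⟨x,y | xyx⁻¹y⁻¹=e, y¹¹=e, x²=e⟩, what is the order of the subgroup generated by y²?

|⟨y²⟩| equals the order of y². Compute successive powers until reaching e:
  (y²)¹ = y², (y²)² = y⁴, (y²)³ = y⁶, (y²)⁴ = y⁸, (y²)⁵ = y¹⁰, (y²)⁶ = y, (y²)⁷ = y³, (y²)⁸ = y⁵, (y²)⁹ = y⁷, (y²)¹⁰ = y⁹, (y²)¹¹ = e.
The smallest positive k with (y²)ᵏ = e is 11, so |⟨y²⟩| = 11.

Answer: 11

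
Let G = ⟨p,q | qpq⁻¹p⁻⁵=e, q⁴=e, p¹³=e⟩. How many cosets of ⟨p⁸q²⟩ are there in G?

First find ord(p⁸q²) by computing successive powers:
  (p⁸q²)¹ = p⁸q², (p⁸q²)² = e.
So |⟨p⁸q²⟩| = ord(p⁸q²) = 2. With |G| = 52, by Lagrange [G : ⟨p⁸q²⟩] = 52/2 = 26.

Answer: 26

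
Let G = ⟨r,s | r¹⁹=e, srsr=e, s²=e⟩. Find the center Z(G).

An element z ∈ Z(G) iff z commutes with every generator.
For example e is central: e·r = r = r·e; e·s = s = s·e.
Whereas r ∉ Z(G) since r·s = rs ≠ r¹⁸s = s·r.
Checking each of the 38 elements this way gives Z(G) = {e}, of order 1.

Answer: {e}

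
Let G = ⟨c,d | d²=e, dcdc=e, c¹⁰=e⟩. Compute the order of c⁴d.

Compute successive powers until reaching e:
  (c⁴d)¹ = c⁴d, (c⁴d)² = e.
The smallest positive k with (c⁴d)ᵏ = e is 2.

Answer: 2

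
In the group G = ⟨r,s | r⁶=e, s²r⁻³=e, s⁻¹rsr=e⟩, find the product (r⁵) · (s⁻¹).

Compute (r⁵) · (s⁻¹) by multiplying left to right and reducing via the relations at each step:
  (r⁵) · s⁻¹ = r²s

Answer: r²s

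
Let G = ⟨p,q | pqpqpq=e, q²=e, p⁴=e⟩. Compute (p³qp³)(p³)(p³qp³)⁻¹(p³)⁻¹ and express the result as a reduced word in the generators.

[(p³qp³), (p³)] = (p³qp³)·(p³)·(p³qp³)⁻¹·(p³)⁻¹.
  (p³qp³) · (p³) = p³qp²
  (p³qp²) · (pqp) = qp²
  (qp²) · p = qp³

Answer: qp³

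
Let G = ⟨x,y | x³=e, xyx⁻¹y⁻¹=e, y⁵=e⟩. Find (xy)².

Compute successive powers of (xy), reducing at each step:
  (xy)²: (xy) · x = x²y;   (x²y) · y = x²y²

Answer: x²y²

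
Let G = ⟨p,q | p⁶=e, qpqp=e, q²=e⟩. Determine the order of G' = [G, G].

G' = [G, G] is generated by all commutators. The generator-pair commutators are: [p, q] = p².
The subgroup they normally generate is {e, p², p⁴}, of order 3.
Check: |G/G'| = 12/3 = 4 is the order of the abelianisation.

Answer: 3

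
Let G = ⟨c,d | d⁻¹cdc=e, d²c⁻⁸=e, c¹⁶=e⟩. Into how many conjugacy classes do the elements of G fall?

The conjugacy classes (representative and size) are:
  [e] (size 1), [c] (size 2), [c¹⁴] (size 2), [c³] (size 2), [c¹²] (size 2), [c⁵] (size 2), [c¹⁰] (size 2), [c⁷] (size 2), [c⁸] (size 1), [c⁶d] (size 8), [c³d⁻¹] (size 8).
Class equation: 1 + 2 + 2 + 2 + 2 + 2 + 2 + 2 + 1 + 8 + 8 = 32 = |G|. So G has 11 conjugacy classes.

Answer: 11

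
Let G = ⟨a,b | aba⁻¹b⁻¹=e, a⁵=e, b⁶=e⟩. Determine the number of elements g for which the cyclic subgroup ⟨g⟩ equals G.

G is cyclic of order 30. An element generates G iff its order is 30, and a cyclic group of order 30 has exactly φ(30) = 8 such elements.

Answer: 8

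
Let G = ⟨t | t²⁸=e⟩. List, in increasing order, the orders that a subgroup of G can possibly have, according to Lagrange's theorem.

|G| = 28 = 2² · 7. By Lagrange's theorem the order of any subgroup divides 28; the divisors of 28 are 1, 2, 4, 7, 14, 28.

Answer: 1, 2, 4, 7, 14, 28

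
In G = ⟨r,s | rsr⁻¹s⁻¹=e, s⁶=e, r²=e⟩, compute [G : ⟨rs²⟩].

First find ord(rs²) by computing successive powers:
  (rs²)¹ = rs², (rs²)² = s⁴, (rs²)³ = r, (rs²)⁴ = s², (rs²)⁵ = rs⁴, (rs²)⁶ = e.
So |⟨rs²⟩| = ord(rs²) = 6. With |G| = 12, by Lagrange [G : ⟨rs²⟩] = 12/6 = 2.

Answer: 2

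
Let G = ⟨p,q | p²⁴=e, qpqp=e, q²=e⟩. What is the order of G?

Enumerate words in the generators, reducing via the relations: the distinct elements are
  {e, p, q, pq, p², p³, p⁴, p⁵, p⁶, p⁷, p⁸, p⁹, p²q, p²², p²³, p²¹, p²⁰, p³q, p¹², p¹³, p¹¹, p¹⁰, p¹⁴, p¹⁵, p¹⁶, p¹⁷, p¹⁸, p¹⁹, p⁴q, p⁵q, p⁶q, p⁷q, p⁸q, p⁹q, p²²q, p²³q, p²¹q, p²⁰q, p¹²q, p¹³q, p¹¹q, p¹⁰q, p¹⁴q, p¹⁵q, p¹⁶q, p¹⁷q, p¹⁸q, p¹⁹q}.
No further products give new elements, so |G| = 48.

Answer: 48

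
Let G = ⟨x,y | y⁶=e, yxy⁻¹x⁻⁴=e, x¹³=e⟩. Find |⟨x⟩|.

|⟨x⟩| equals the order of x. Compute successive powers until reaching e:
  x¹ = x, x² = x², x³ = x³, x⁴ = x⁴, x⁵ = x⁵, x⁶ = x⁶, x⁷ = x⁷, x⁸ = x⁸, x⁹ = x⁹, x¹⁰ = x¹⁰, x¹¹ = x¹¹, x¹² = x¹², x¹³ = e.
The smallest positive k with xᵏ = e is 13, so |⟨x⟩| = 13.

Answer: 13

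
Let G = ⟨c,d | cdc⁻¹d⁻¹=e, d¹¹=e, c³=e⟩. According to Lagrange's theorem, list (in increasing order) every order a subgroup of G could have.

|G| = 33 = 3 · 11. By Lagrange's theorem the order of any subgroup divides 33; the divisors of 33 are 1, 3, 11, 33.

Answer: 1, 3, 11, 33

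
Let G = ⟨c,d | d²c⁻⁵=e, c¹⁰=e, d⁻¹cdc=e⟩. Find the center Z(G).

An element z ∈ Z(G) iff z commutes with every generator.
For example c⁵ is central: (c⁵)·c = c⁶ = c·(c⁵); (c⁵)·d = d⁻¹ = d·(c⁵).
Whereas c ∉ Z(G) since c·d = cd ≠ c⁴d⁻¹ = d·c.
Checking each of the 20 elements this way gives Z(G) = {e, c⁵}, of order 2.

Answer: {e, c⁵}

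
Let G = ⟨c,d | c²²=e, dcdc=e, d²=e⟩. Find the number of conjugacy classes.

The conjugacy classes (representative and size) are:
  [e] (size 1), [c] (size 2), [c²] (size 2), [c¹⁹] (size 2), [c⁴] (size 2), [c⁵] (size 2), [c⁶] (size 2), [c⁷] (size 2), [c⁸] (size 2), [c¹³] (size 2), [c¹⁰] (size 2), [c¹¹] (size 1), [c⁶d] (size 11), [cd] (size 11).
Class equation: 1 + 2 + 2 + 2 + 2 + 2 + 2 + 2 + 2 + 2 + 2 + 1 + 11 + 11 = 44 = |G|. So G has 14 conjugacy classes.

Answer: 14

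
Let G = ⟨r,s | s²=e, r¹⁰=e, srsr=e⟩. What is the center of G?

An element z ∈ Z(G) iff z commutes with every generator.
For example r⁵ is central: (r⁵)·r = r⁶ = r·(r⁵); (r⁵)·s = r⁵s = s·(r⁵).
Whereas r ∉ Z(G) since r·s = rs ≠ r⁹s = s·r.
Checking each of the 20 elements this way gives Z(G) = {e, r⁵}, of order 2.

Answer: {e, r⁵}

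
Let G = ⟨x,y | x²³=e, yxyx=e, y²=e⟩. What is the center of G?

An element z ∈ Z(G) iff z commutes with every generator.
For example e is central: e·x = x = x·e; e·y = y = y·e.
Whereas x ∉ Z(G) since x·y = xy ≠ x²²y = y·x.
Checking each of the 46 elements this way gives Z(G) = {e}, of order 1.

Answer: {e}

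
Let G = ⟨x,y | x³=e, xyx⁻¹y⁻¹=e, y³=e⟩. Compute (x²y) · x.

Compute (x²y) · x by multiplying left to right and reducing via the relations at each step:
  (x²y) · x = y

Answer: y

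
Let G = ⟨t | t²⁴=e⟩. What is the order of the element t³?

Compute successive powers until reaching e:
  (t³)¹ = t³, (t³)² = t⁶, (t³)³ = t⁹, (t³)⁴ = t¹², (t³)⁵ = t¹⁵, (t³)⁶ = t¹⁸, (t³)⁷ = t²¹, (t³)⁸ = e.
The smallest positive k with (t³)ᵏ = e is 8.

Answer: 8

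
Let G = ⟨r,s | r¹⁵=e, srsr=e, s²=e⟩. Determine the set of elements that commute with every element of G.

An element z ∈ Z(G) iff z commutes with every generator.
For example e is central: e·r = r = r·e; e·s = s = s·e.
Whereas r ∉ Z(G) since r·s = rs ≠ r¹⁴s = s·r.
Checking each of the 30 elements this way gives Z(G) = {e}, of order 1.

Answer: {e}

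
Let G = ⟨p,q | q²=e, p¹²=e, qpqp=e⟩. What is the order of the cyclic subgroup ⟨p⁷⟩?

|⟨p⁷⟩| equals the order of p⁷. Compute successive powers until reaching e:
  (p⁷)¹ = p⁷, (p⁷)² = p², (p⁷)³ = p⁹, (p⁷)⁴ = p⁴, (p⁷)⁵ = p¹¹, (p⁷)⁶ = p⁶, (p⁷)⁷ = p, (p⁷)⁸ = p⁸, (p⁷)⁹ = p³, (p⁷)¹⁰ = p¹⁰, (p⁷)¹¹ = p⁵, (p⁷)¹² = e.
The smallest positive k with (p⁷)ᵏ = e is 12, so |⟨p⁷⟩| = 12.

Answer: 12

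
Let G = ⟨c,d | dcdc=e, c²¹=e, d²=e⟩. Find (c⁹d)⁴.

Compute successive powers of (c⁹d), reducing at each step:
  (c⁹d)²: (c⁹d) · c⁹ = d;   d · d = e
  (c⁹d)³: e · c⁹ = c⁹;   (c⁹) · d = c⁹d
  (c⁹d)⁴: (c⁹d) · c⁹ = d;   d · d = e

Answer: e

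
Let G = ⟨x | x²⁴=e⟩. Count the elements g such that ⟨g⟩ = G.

G is cyclic of order 24. An element generates G iff its order is 24, and a cyclic group of order 24 has exactly φ(24) = 8 such elements.

Answer: 8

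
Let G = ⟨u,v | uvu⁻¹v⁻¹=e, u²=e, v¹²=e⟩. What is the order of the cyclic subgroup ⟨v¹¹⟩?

|⟨v¹¹⟩| equals the order of v¹¹. Compute successive powers until reaching e:
  (v¹¹)¹ = v¹¹, (v¹¹)² = v¹⁰, (v¹¹)³ = v⁹, (v¹¹)⁴ = v⁸, (v¹¹)⁵ = v⁷, (v¹¹)⁶ = v⁶, (v¹¹)⁷ = v⁵, (v¹¹)⁸ = v⁴, (v¹¹)⁹ = v³, (v¹¹)¹⁰ = v², (v¹¹)¹¹ = v, (v¹¹)¹² = e.
The smallest positive k with (v¹¹)ᵏ = e is 12, so |⟨v¹¹⟩| = 12.

Answer: 12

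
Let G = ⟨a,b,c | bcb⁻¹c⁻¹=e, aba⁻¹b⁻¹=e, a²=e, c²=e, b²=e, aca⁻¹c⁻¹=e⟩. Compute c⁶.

Compute successive powers of c, reducing at each step:
  c²: c · c = e
  c³: e · c = c
  c⁴: c · c = e
  c⁵: e · c = c
  c⁶: c · c = e

Answer: e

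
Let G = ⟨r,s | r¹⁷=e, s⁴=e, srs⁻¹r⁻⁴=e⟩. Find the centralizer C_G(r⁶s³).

⟨r⁶s³⟩ ⊆ C_G(r⁶s³) since powers of r⁶s³ commute with r⁶s³; so |C_G(r⁶s³)| ≥ |⟨r⁶s³⟩| = 4.
By orbit–stabilizer, |C_G(r⁶s³)| = |G| / |conj. class of r⁶s³| = 68 / 17 = 4.
The 4 elements commuting with r⁶s³ are {e, r⁶s³, r¹⁰s, r¹⁶s²}.

Answer: {e, r⁶s³, r¹⁰s, r¹⁶s²}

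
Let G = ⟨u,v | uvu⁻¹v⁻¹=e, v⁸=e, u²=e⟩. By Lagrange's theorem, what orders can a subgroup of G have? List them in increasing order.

|G| = 16 = 2⁴. By Lagrange's theorem the order of any subgroup divides 16; the divisors of 16 are 1, 2, 4, 8, 16.

Answer: 1, 2, 4, 8, 16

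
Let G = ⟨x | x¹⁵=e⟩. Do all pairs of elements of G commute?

G has a single generator, so G is cyclic and hence abelian.

Answer: Yes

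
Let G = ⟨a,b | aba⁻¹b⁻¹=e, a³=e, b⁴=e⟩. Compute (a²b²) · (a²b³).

Compute (a²b²) · (a²b³) by multiplying left to right and reducing via the relations at each step:
  (a²b²) · a² = ab²
  (ab²) · b³ = ab

Answer: ab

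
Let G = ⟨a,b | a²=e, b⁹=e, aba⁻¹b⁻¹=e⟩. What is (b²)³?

Compute successive powers of (b²), reducing at each step:
  (b²)²: (b²) · b² = b⁴
  (b²)³: (b⁴) · b² = b⁶

Answer: b⁶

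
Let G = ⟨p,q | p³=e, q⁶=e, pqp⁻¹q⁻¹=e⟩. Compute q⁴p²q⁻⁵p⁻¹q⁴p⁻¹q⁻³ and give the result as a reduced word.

Multiply left to right, reducing at each step:
  (q⁴) · p² = p²q⁴
  (p²q⁴) · q⁻⁵ = p²q⁵
  (p²q⁵) · p⁻¹ = pq⁵
  (pq⁵) · q⁴ = pq³
  (pq³) · p⁻¹ = q³
  (q³) · q⁻³ = e

Answer: e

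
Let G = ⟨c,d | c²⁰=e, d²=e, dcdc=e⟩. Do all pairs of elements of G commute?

c·d = cd but d·c = c¹⁹d, so c·d ≠ d·c and G is not abelian.

Answer: No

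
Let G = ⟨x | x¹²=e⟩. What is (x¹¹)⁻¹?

The order of (x¹¹) is 12 (smallest k with (x¹¹)ᵏ = e), so (x¹¹)⁻¹ = (x¹¹)¹¹ = x.
Check: (x¹¹) · x → (x¹¹) · x = e, giving e as required.

Answer: x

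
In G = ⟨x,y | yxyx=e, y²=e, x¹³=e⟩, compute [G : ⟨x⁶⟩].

First find ord(x⁶) by computing successive powers:
  (x⁶)¹ = x⁶, (x⁶)² = x¹², (x⁶)³ = x⁵, (x⁶)⁴ = x¹¹, (x⁶)⁵ = x⁴, (x⁶)⁶ = x¹⁰, (x⁶)⁷ = x³, (x⁶)⁸ = x⁹, (x⁶)⁹ = x², (x⁶)¹⁰ = x⁸, (x⁶)¹¹ = x, (x⁶)¹² = x⁷, (x⁶)¹³ = e.
So |⟨x⁶⟩| = ord(x⁶) = 13. With |G| = 26, by Lagrange [G : ⟨x⁶⟩] = 26/13 = 2.

Answer: 2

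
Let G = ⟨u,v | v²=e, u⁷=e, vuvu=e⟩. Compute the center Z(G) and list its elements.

An element z ∈ Z(G) iff z commutes with every generator.
For example e is central: e·u = u = u·e; e·v = v = v·e.
Whereas u ∉ Z(G) since u·v = uv ≠ u⁶v = v·u.
Checking each of the 14 elements this way gives Z(G) = {e}, of order 1.

Answer: {e}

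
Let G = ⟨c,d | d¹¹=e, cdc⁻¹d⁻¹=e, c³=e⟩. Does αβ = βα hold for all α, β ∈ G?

Each pair of generators commutes: c·d = cd = d·c. Since the generators pairwise commute, every element of G commutes with every other, so G is abelian.

Answer: Yes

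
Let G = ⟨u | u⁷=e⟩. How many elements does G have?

G is generated by a single element, so G is cyclic. The relator gives u⁷ = e and no smaller power is forced to be e, so the 7 powers {e, u, u², u³, u⁴, u⁵, u⁶} are distinct. Hence |G| = 7.

Answer: 7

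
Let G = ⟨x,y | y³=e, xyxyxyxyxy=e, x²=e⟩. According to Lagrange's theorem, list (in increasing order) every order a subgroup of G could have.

|G| = 60 = 2² · 3 · 5. By Lagrange's theorem the order of any subgroup divides 60; the divisors of 60 are 1, 2, 3, 4, 5, 6, 10, 12, 15, 20, 30, 60.

Answer: 1, 2, 3, 4, 5, 6, 10, 12, 15, 20, 30, 60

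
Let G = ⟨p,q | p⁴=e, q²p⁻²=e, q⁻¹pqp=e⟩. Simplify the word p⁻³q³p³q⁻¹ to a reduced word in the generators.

Multiply left to right, reducing at each step:
  p · q³ = pq⁻¹
  (pq⁻¹) · p³ = q
  q · q⁻¹ = e

Answer: e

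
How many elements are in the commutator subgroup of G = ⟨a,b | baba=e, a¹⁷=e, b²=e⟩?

G' = [G, G] is generated by all commutators. The generator-pair commutators are: [a, b] = a².
The subgroup they normally generate is {e, a, a², a³, a⁴, a⁵, a⁶, a⁷, a⁸, a⁹, a¹⁰, a¹¹, a¹², a¹³, a¹⁴, a¹⁵, a¹⁶}, of order 17.
Check: |G/G'| = 34/17 = 2 is the order of the abelianisation.

Answer: 17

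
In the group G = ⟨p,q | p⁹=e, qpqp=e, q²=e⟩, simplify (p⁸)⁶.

Compute successive powers of (p⁸), reducing at each step:
  (p⁸)²: (p⁸) · p⁸ = p⁷
  (p⁸)³: (p⁷) · p⁸ = p⁶
  (p⁸)⁴: (p⁶) · p⁸ = p⁵
  (p⁸)⁵: (p⁵) · p⁸ = p⁴
  (p⁸)⁶: (p⁴) · p⁸ = p³

Answer: p³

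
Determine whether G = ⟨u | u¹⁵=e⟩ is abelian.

G has a single generator, so G is cyclic and hence abelian.

Answer: Yes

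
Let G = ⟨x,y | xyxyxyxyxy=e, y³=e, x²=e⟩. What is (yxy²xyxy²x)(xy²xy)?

Compute (yxy²xyxy²x) · (xy²xy) by multiplying left to right and reducing via the relations at each step:
  (yxy²xyxy²x) · x = yxy²xyxy²
  (yxy²xyxy²) · y² = yxy²xyxy
  (yxy²xyxy) · x = yxyxy²xy²
  (yxyxy²xy²) · y = yxyxy²x

Answer: yxyxy²x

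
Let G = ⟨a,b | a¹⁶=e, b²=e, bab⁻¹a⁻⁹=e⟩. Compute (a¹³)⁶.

Compute successive powers of (a¹³), reducing at each step:
  (a¹³)²: (a¹³) · a¹³ = a¹⁰
  (a¹³)³: (a¹⁰) · a¹³ = a⁷
  (a¹³)⁴: (a⁷) · a¹³ = a⁴
  (a¹³)⁵: (a⁴) · a¹³ = a
  (a¹³)⁶: a · a¹³ = a¹⁴

Answer: a¹⁴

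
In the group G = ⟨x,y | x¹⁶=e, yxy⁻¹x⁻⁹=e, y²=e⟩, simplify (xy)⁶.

Compute successive powers of (xy), reducing at each step:
  (xy)²: (xy) · x = x¹⁰y;   (x¹⁰y) · y = x¹⁰
  (xy)³: (x¹⁰) · x = x¹¹;   (x¹¹) · y = x¹¹y
  (xy)⁴: (x¹¹y) · x = x⁴y;   (x⁴y) · y = x⁴
  (xy)⁵: (x⁴) · x = x⁵;   (x⁵) · y = x⁵y
  (xy)⁶: (x⁵y) · x = x¹⁴y;   (x¹⁴y) · y = x¹⁴

Answer: x¹⁴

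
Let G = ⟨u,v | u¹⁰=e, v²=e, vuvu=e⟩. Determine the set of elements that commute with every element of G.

An element z ∈ Z(G) iff z commutes with every generator.
For example u⁵ is central: (u⁵)·u = u⁶ = u·(u⁵); (u⁵)·v = u⁵v = v·(u⁵).
Whereas u ∉ Z(G) since u·v = uv ≠ u⁹v = v·u.
Checking each of the 20 elements this way gives Z(G) = {e, u⁵}, of order 2.

Answer: {e, u⁵}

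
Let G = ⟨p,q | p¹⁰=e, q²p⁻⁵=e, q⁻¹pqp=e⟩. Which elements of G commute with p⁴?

⟨p⁴⟩ ⊆ C_G(p⁴) since powers of p⁴ commute with p⁴; so |C_G(p⁴)| ≥ |⟨p⁴⟩| = 5.
By orbit–stabilizer, |C_G(p⁴)| = |G| / |conj. class of p⁴| = 20 / 2 = 10.
The 10 elements commuting with p⁴ are {e, p, p², p³, p⁴, p⁵, p⁶, p⁷, p⁸, p⁹}.

Answer: {e, p, p², p³, p⁴, p⁵, p⁶, p⁷, p⁸, p⁹}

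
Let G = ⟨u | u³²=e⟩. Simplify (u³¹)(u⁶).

Compute (u³¹) · (u⁶) by multiplying left to right and reducing via the relations at each step:
  (u³¹) · u⁶ = u⁵

Answer: u⁵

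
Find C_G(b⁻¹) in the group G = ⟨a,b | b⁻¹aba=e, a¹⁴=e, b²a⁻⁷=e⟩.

⟨b⁻¹⟩ ⊆ C_G(b⁻¹) since powers of b⁻¹ commute with b⁻¹; so |C_G(b⁻¹)| ≥ |⟨b⁻¹⟩| = 4.
By orbit–stabilizer, |C_G(b⁻¹)| = |G| / |conj. class of b⁻¹| = 28 / 7 = 4.
The 4 elements commuting with b⁻¹ are {e, a⁷, b, b⁻¹}.

Answer: {e, a⁷, b, b⁻¹}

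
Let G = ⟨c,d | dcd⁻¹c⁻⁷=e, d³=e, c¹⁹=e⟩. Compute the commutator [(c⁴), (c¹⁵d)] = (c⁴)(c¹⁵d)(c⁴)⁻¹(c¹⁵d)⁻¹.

[(c⁴), (c¹⁵d)] = (c⁴)·(c¹⁵d)·(c⁴)⁻¹·(c¹⁵d)⁻¹.
  (c⁴) · (c¹⁵d) = d
  d · (c¹⁵) = c¹⁰d
  (c¹⁰d) · (c⁶d²) = c¹⁴

Answer: c¹⁴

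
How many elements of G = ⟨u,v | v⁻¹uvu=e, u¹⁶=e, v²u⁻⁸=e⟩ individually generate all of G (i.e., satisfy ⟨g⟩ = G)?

⟨g⟩ = G would require ord(g) = |G| = 32, but the maximum element order in G is 16 < 32. So G is not cyclic and no single element generates it: the count is 0.

Answer: 0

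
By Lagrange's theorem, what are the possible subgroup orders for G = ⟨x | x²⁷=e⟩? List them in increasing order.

|G| = 27 = 3³. By Lagrange's theorem the order of any subgroup divides 27; the divisors of 27 are 1, 3, 9, 27.

Answer: 1, 3, 9, 27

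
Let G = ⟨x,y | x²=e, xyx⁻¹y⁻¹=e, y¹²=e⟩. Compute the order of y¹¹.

Compute successive powers until reaching e:
  (y¹¹)¹ = y¹¹, (y¹¹)² = y¹⁰, (y¹¹)³ = y⁹, (y¹¹)⁴ = y⁸, (y¹¹)⁵ = y⁷, (y¹¹)⁶ = y⁶, (y¹¹)⁷ = y⁵, (y¹¹)⁸ = y⁴, (y¹¹)⁹ = y³, (y¹¹)¹⁰ = y², (y¹¹)¹¹ = y, (y¹¹)¹² = e.
The smallest positive k with (y¹¹)ᵏ = e is 12.

Answer: 12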